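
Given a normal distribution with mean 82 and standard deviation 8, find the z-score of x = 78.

-0.5

Step 1: Recall the z-score formula: z = (x - mu) / sigma
Step 2: Substitute values: z = (78 - 82) / 8
Step 3: z = -4 / 8 = -0.5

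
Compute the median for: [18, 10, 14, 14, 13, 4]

13.5

Step 1: Sort the data in ascending order: [4, 10, 13, 14, 14, 18]
Step 2: The number of values is n = 6.
Step 3: Since n is even, the median is the average of positions 3 and 4:
  Median = (13 + 14) / 2 = 13.5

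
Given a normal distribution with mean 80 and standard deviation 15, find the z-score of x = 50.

-2

Step 1: Recall the z-score formula: z = (x - mu) / sigma
Step 2: Substitute values: z = (50 - 80) / 15
Step 3: z = -30 / 15 = -2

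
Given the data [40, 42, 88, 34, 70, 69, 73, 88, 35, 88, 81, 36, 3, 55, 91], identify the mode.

88

Step 1: Count the frequency of each value:
  3: appears 1 time(s)
  34: appears 1 time(s)
  35: appears 1 time(s)
  36: appears 1 time(s)
  40: appears 1 time(s)
  42: appears 1 time(s)
  55: appears 1 time(s)
  69: appears 1 time(s)
  70: appears 1 time(s)
  73: appears 1 time(s)
  81: appears 1 time(s)
  88: appears 3 time(s)
  91: appears 1 time(s)
Step 2: The value 88 appears most frequently (3 times).
Step 3: Mode = 88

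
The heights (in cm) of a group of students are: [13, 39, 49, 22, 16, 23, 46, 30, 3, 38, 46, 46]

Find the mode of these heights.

46

Step 1: Count the frequency of each value:
  3: appears 1 time(s)
  13: appears 1 time(s)
  16: appears 1 time(s)
  22: appears 1 time(s)
  23: appears 1 time(s)
  30: appears 1 time(s)
  38: appears 1 time(s)
  39: appears 1 time(s)
  46: appears 3 time(s)
  49: appears 1 time(s)
Step 2: The value 46 appears most frequently (3 times).
Step 3: Mode = 46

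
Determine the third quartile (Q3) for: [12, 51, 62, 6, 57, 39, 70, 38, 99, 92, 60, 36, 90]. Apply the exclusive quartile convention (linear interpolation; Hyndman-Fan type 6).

80

Step 1: Sort the data: [6, 12, 36, 38, 39, 51, 57, 60, 62, 70, 90, 92, 99]
Step 2: n = 13
Step 3: Using the exclusive quartile method:
  Q1 = 37
  Q2 (median) = 57
  Q3 = 80
  IQR = Q3 - Q1 = 80 - 37 = 43
Step 4: Q3 = 80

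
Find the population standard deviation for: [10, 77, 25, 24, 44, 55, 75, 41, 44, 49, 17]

20.8956

Step 1: Compute the mean: 41.9091
Step 2: Sum of squared deviations from the mean: 4802.9091
Step 3: Population variance = 4802.9091 / 11 = 436.6281
Step 4: Standard deviation = sqrt(436.6281) = 20.8956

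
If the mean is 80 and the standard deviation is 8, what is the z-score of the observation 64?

-2

Step 1: Recall the z-score formula: z = (x - mu) / sigma
Step 2: Substitute values: z = (64 - 80) / 8
Step 3: z = -16 / 8 = -2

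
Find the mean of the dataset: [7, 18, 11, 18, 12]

13.2

Step 1: Sum all values: 7 + 18 + 11 + 18 + 12 = 66
Step 2: Count the number of values: n = 5
Step 3: Mean = sum / n = 66 / 5 = 13.2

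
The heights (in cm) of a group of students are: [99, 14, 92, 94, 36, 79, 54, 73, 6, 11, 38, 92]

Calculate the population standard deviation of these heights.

33.7869

Step 1: Compute the mean: 57.3333
Step 2: Sum of squared deviations from the mean: 13698.6667
Step 3: Population variance = 13698.6667 / 12 = 1141.5556
Step 4: Standard deviation = sqrt(1141.5556) = 33.7869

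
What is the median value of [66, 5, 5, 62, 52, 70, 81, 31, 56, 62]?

59

Step 1: Sort the data in ascending order: [5, 5, 31, 52, 56, 62, 62, 66, 70, 81]
Step 2: The number of values is n = 10.
Step 3: Since n is even, the median is the average of positions 5 and 6:
  Median = (56 + 62) / 2 = 59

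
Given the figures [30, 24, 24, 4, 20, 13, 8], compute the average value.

17.5714

Step 1: Sum all values: 30 + 24 + 24 + 4 + 20 + 13 + 8 = 123
Step 2: Count the number of values: n = 7
Step 3: Mean = sum / n = 123 / 7 = 17.5714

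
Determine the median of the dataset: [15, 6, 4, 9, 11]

9

Step 1: Sort the data in ascending order: [4, 6, 9, 11, 15]
Step 2: The number of values is n = 5.
Step 3: Since n is odd, the median is the middle value at position 3: 9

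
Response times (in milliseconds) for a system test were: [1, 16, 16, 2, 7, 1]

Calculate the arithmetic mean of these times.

7.1667

Step 1: Sum all values: 1 + 16 + 16 + 2 + 7 + 1 = 43
Step 2: Count the number of values: n = 6
Step 3: Mean = sum / n = 43 / 6 = 7.1667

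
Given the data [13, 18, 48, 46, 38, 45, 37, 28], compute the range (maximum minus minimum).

35

Step 1: Identify the maximum value: max = 48
Step 2: Identify the minimum value: min = 13
Step 3: Range = max - min = 48 - 13 = 35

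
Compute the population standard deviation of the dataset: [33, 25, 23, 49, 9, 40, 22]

12.1739

Step 1: Compute the mean: 28.7143
Step 2: Sum of squared deviations from the mean: 1037.4286
Step 3: Population variance = 1037.4286 / 7 = 148.2041
Step 4: Standard deviation = sqrt(148.2041) = 12.1739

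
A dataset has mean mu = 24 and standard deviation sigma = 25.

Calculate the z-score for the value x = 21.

-0.12

Step 1: Recall the z-score formula: z = (x - mu) / sigma
Step 2: Substitute values: z = (21 - 24) / 25
Step 3: z = -3 / 25 = -0.12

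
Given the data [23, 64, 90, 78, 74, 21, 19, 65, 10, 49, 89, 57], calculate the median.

60.5

Step 1: Sort the data in ascending order: [10, 19, 21, 23, 49, 57, 64, 65, 74, 78, 89, 90]
Step 2: The number of values is n = 12.
Step 3: Since n is even, the median is the average of positions 6 and 7:
  Median = (57 + 64) / 2 = 60.5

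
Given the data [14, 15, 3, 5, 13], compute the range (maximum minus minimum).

12

Step 1: Identify the maximum value: max = 15
Step 2: Identify the minimum value: min = 3
Step 3: Range = max - min = 15 - 3 = 12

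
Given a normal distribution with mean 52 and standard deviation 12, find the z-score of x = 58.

0.5

Step 1: Recall the z-score formula: z = (x - mu) / sigma
Step 2: Substitute values: z = (58 - 52) / 12
Step 3: z = 6 / 12 = 0.5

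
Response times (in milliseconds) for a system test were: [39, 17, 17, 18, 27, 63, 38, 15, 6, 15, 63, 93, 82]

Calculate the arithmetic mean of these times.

37.9231

Step 1: Sum all values: 39 + 17 + 17 + 18 + 27 + 63 + 38 + 15 + 6 + 15 + 63 + 93 + 82 = 493
Step 2: Count the number of values: n = 13
Step 3: Mean = sum / n = 493 / 13 = 37.9231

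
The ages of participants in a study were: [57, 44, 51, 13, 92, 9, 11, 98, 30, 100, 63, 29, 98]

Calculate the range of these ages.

91

Step 1: Identify the maximum value: max = 100
Step 2: Identify the minimum value: min = 9
Step 3: Range = max - min = 100 - 9 = 91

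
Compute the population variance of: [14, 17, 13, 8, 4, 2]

29.5556

Step 1: Compute the mean: (14 + 17 + 13 + 8 + 4 + 2) / 6 = 9.6667
Step 2: Compute squared deviations from the mean:
  (14 - 9.6667)^2 = 18.7778
  (17 - 9.6667)^2 = 53.7778
  (13 - 9.6667)^2 = 11.1111
  (8 - 9.6667)^2 = 2.7778
  (4 - 9.6667)^2 = 32.1111
  (2 - 9.6667)^2 = 58.7778
Step 3: Sum of squared deviations = 177.3333
Step 4: Population variance = 177.3333 / 6 = 29.5556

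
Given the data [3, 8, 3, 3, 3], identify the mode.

3

Step 1: Count the frequency of each value:
  3: appears 4 time(s)
  8: appears 1 time(s)
Step 2: The value 3 appears most frequently (4 times).
Step 3: Mode = 3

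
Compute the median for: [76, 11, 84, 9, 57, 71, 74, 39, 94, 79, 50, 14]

64

Step 1: Sort the data in ascending order: [9, 11, 14, 39, 50, 57, 71, 74, 76, 79, 84, 94]
Step 2: The number of values is n = 12.
Step 3: Since n is even, the median is the average of positions 6 and 7:
  Median = (57 + 71) / 2 = 64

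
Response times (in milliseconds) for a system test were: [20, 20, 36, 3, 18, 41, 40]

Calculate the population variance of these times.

169.102

Step 1: Compute the mean: (20 + 20 + 36 + 3 + 18 + 41 + 40) / 7 = 25.4286
Step 2: Compute squared deviations from the mean:
  (20 - 25.4286)^2 = 29.4694
  (20 - 25.4286)^2 = 29.4694
  (36 - 25.4286)^2 = 111.7551
  (3 - 25.4286)^2 = 503.0408
  (18 - 25.4286)^2 = 55.1837
  (41 - 25.4286)^2 = 242.4694
  (40 - 25.4286)^2 = 212.3265
Step 3: Sum of squared deviations = 1183.7143
Step 4: Population variance = 1183.7143 / 7 = 169.102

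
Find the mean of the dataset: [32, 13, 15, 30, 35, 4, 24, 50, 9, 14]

22.6

Step 1: Sum all values: 32 + 13 + 15 + 30 + 35 + 4 + 24 + 50 + 9 + 14 = 226
Step 2: Count the number of values: n = 10
Step 3: Mean = sum / n = 226 / 10 = 22.6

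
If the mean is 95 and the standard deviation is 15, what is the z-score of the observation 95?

0

Step 1: Recall the z-score formula: z = (x - mu) / sigma
Step 2: Substitute values: z = (95 - 95) / 15
Step 3: z = 0 / 15 = 0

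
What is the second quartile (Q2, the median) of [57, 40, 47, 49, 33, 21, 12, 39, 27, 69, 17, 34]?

36.5

Step 1: Sort the data: [12, 17, 21, 27, 33, 34, 39, 40, 47, 49, 57, 69]
Step 2: n = 12
Step 3: Q2 is the median. Since n is even, it is the average of the values at positions 6 and 7:
  Q2 = (34 + 39) / 2 = 36.5
Step 4: Q2 = 36.5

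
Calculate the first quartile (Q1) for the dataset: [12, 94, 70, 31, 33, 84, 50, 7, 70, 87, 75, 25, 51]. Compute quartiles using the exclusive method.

28

Step 1: Sort the data: [7, 12, 25, 31, 33, 50, 51, 70, 70, 75, 84, 87, 94]
Step 2: n = 13
Step 3: Using the exclusive quartile method:
  Q1 = 28
  Q2 (median) = 51
  Q3 = 79.5
  IQR = Q3 - Q1 = 79.5 - 28 = 51.5
Step 4: Q1 = 28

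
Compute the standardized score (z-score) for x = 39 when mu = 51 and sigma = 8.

-1.5

Step 1: Recall the z-score formula: z = (x - mu) / sigma
Step 2: Substitute values: z = (39 - 51) / 8
Step 3: z = -12 / 8 = -1.5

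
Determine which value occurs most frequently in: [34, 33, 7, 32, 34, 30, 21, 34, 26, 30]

34

Step 1: Count the frequency of each value:
  7: appears 1 time(s)
  21: appears 1 time(s)
  26: appears 1 time(s)
  30: appears 2 time(s)
  32: appears 1 time(s)
  33: appears 1 time(s)
  34: appears 3 time(s)
Step 2: The value 34 appears most frequently (3 times).
Step 3: Mode = 34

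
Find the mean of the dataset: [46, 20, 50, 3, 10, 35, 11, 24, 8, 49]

25.6

Step 1: Sum all values: 46 + 20 + 50 + 3 + 10 + 35 + 11 + 24 + 8 + 49 = 256
Step 2: Count the number of values: n = 10
Step 3: Mean = sum / n = 256 / 10 = 25.6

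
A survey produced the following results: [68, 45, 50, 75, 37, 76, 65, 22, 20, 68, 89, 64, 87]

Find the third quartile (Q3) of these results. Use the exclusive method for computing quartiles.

75.5

Step 1: Sort the data: [20, 22, 37, 45, 50, 64, 65, 68, 68, 75, 76, 87, 89]
Step 2: n = 13
Step 3: Using the exclusive quartile method:
  Q1 = 41
  Q2 (median) = 65
  Q3 = 75.5
  IQR = Q3 - Q1 = 75.5 - 41 = 34.5
Step 4: Q3 = 75.5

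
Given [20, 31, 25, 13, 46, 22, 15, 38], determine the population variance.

113.9375

Step 1: Compute the mean: (20 + 31 + 25 + 13 + 46 + 22 + 15 + 38) / 8 = 26.25
Step 2: Compute squared deviations from the mean:
  (20 - 26.25)^2 = 39.0625
  (31 - 26.25)^2 = 22.5625
  (25 - 26.25)^2 = 1.5625
  (13 - 26.25)^2 = 175.5625
  (46 - 26.25)^2 = 390.0625
  (22 - 26.25)^2 = 18.0625
  (15 - 26.25)^2 = 126.5625
  (38 - 26.25)^2 = 138.0625
Step 3: Sum of squared deviations = 911.5
Step 4: Population variance = 911.5 / 8 = 113.9375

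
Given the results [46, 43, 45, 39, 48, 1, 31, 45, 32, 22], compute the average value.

35.2

Step 1: Sum all values: 46 + 43 + 45 + 39 + 48 + 1 + 31 + 45 + 32 + 22 = 352
Step 2: Count the number of values: n = 10
Step 3: Mean = sum / n = 352 / 10 = 35.2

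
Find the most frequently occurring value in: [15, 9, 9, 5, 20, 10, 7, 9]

9

Step 1: Count the frequency of each value:
  5: appears 1 time(s)
  7: appears 1 time(s)
  9: appears 3 time(s)
  10: appears 1 time(s)
  15: appears 1 time(s)
  20: appears 1 time(s)
Step 2: The value 9 appears most frequently (3 times).
Step 3: Mode = 9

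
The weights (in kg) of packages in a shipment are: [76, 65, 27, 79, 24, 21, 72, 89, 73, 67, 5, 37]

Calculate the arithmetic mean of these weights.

52.9167

Step 1: Sum all values: 76 + 65 + 27 + 79 + 24 + 21 + 72 + 89 + 73 + 67 + 5 + 37 = 635
Step 2: Count the number of values: n = 12
Step 3: Mean = sum / n = 635 / 12 = 52.9167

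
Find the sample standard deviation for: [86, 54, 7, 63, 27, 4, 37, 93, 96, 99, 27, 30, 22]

34.4251

Step 1: Compute the mean: 49.6154
Step 2: Sum of squared deviations from the mean: 14221.0769
Step 3: Sample variance = 14221.0769 / 12 = 1185.0897
Step 4: Standard deviation = sqrt(1185.0897) = 34.4251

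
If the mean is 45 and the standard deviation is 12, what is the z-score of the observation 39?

-0.5

Step 1: Recall the z-score formula: z = (x - mu) / sigma
Step 2: Substitute values: z = (39 - 45) / 12
Step 3: z = -6 / 12 = -0.5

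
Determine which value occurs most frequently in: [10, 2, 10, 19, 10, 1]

10

Step 1: Count the frequency of each value:
  1: appears 1 time(s)
  2: appears 1 time(s)
  10: appears 3 time(s)
  19: appears 1 time(s)
Step 2: The value 10 appears most frequently (3 times).
Step 3: Mode = 10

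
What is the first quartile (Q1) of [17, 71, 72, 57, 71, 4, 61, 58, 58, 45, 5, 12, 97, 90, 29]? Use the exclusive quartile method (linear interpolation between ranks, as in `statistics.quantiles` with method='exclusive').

17

Step 1: Sort the data: [4, 5, 12, 17, 29, 45, 57, 58, 58, 61, 71, 71, 72, 90, 97]
Step 2: n = 15
Step 3: Using the exclusive quartile method:
  Q1 = 17
  Q2 (median) = 58
  Q3 = 71
  IQR = Q3 - Q1 = 71 - 17 = 54
Step 4: Q1 = 17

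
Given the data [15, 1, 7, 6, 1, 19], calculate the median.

6.5

Step 1: Sort the data in ascending order: [1, 1, 6, 7, 15, 19]
Step 2: The number of values is n = 6.
Step 3: Since n is even, the median is the average of positions 3 and 4:
  Median = (6 + 7) / 2 = 6.5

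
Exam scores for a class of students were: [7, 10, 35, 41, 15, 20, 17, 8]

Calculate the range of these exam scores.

34

Step 1: Identify the maximum value: max = 41
Step 2: Identify the minimum value: min = 7
Step 3: Range = max - min = 41 - 7 = 34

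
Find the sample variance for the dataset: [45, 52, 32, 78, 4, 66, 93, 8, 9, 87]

1122.7111

Step 1: Compute the mean: (45 + 52 + 32 + 78 + 4 + 66 + 93 + 8 + 9 + 87) / 10 = 47.4
Step 2: Compute squared deviations from the mean:
  (45 - 47.4)^2 = 5.76
  (52 - 47.4)^2 = 21.16
  (32 - 47.4)^2 = 237.16
  (78 - 47.4)^2 = 936.36
  (4 - 47.4)^2 = 1883.56
  (66 - 47.4)^2 = 345.96
  (93 - 47.4)^2 = 2079.36
  (8 - 47.4)^2 = 1552.36
  (9 - 47.4)^2 = 1474.56
  (87 - 47.4)^2 = 1568.16
Step 3: Sum of squared deviations = 10104.4
Step 4: Sample variance = 10104.4 / 9 = 1122.7111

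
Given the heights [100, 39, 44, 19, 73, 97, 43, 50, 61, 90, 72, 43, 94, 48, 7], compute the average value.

58.6667

Step 1: Sum all values: 100 + 39 + 44 + 19 + 73 + 97 + 43 + 50 + 61 + 90 + 72 + 43 + 94 + 48 + 7 = 880
Step 2: Count the number of values: n = 15
Step 3: Mean = sum / n = 880 / 15 = 58.6667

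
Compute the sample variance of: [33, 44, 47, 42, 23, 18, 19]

152.5714

Step 1: Compute the mean: (33 + 44 + 47 + 42 + 23 + 18 + 19) / 7 = 32.2857
Step 2: Compute squared deviations from the mean:
  (33 - 32.2857)^2 = 0.5102
  (44 - 32.2857)^2 = 137.2245
  (47 - 32.2857)^2 = 216.5102
  (42 - 32.2857)^2 = 94.3673
  (23 - 32.2857)^2 = 86.2245
  (18 - 32.2857)^2 = 204.0816
  (19 - 32.2857)^2 = 176.5102
Step 3: Sum of squared deviations = 915.4286
Step 4: Sample variance = 915.4286 / 6 = 152.5714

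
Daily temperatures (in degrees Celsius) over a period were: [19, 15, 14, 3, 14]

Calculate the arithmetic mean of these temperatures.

13

Step 1: Sum all values: 19 + 15 + 14 + 3 + 14 = 65
Step 2: Count the number of values: n = 5
Step 3: Mean = sum / n = 65 / 5 = 13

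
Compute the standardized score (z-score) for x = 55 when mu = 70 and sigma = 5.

-3

Step 1: Recall the z-score formula: z = (x - mu) / sigma
Step 2: Substitute values: z = (55 - 70) / 5
Step 3: z = -15 / 5 = -3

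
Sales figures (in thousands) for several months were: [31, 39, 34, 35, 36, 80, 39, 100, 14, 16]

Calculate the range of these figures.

86

Step 1: Identify the maximum value: max = 100
Step 2: Identify the minimum value: min = 14
Step 3: Range = max - min = 100 - 14 = 86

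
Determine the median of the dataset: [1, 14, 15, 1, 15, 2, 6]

6

Step 1: Sort the data in ascending order: [1, 1, 2, 6, 14, 15, 15]
Step 2: The number of values is n = 7.
Step 3: Since n is odd, the median is the middle value at position 4: 6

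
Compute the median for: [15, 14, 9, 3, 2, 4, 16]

9

Step 1: Sort the data in ascending order: [2, 3, 4, 9, 14, 15, 16]
Step 2: The number of values is n = 7.
Step 3: Since n is odd, the median is the middle value at position 4: 9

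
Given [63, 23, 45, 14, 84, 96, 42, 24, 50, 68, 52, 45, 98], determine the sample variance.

721.9744

Step 1: Compute the mean: (63 + 23 + 45 + 14 + 84 + 96 + 42 + 24 + 50 + 68 + 52 + 45 + 98) / 13 = 54.1538
Step 2: Compute squared deviations from the mean:
  (63 - 54.1538)^2 = 78.2544
  (23 - 54.1538)^2 = 970.5621
  (45 - 54.1538)^2 = 83.7929
  (14 - 54.1538)^2 = 1612.3314
  (84 - 54.1538)^2 = 890.7929
  (96 - 54.1538)^2 = 1751.1006
  (42 - 54.1538)^2 = 147.716
  (24 - 54.1538)^2 = 909.2544
  (50 - 54.1538)^2 = 17.2544
  (68 - 54.1538)^2 = 191.716
  (52 - 54.1538)^2 = 4.6391
  (45 - 54.1538)^2 = 83.7929
  (98 - 54.1538)^2 = 1922.4852
Step 3: Sum of squared deviations = 8663.6923
Step 4: Sample variance = 8663.6923 / 12 = 721.9744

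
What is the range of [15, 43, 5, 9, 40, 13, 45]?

40

Step 1: Identify the maximum value: max = 45
Step 2: Identify the minimum value: min = 5
Step 3: Range = max - min = 45 - 5 = 40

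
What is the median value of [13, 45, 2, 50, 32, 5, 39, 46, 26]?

32

Step 1: Sort the data in ascending order: [2, 5, 13, 26, 32, 39, 45, 46, 50]
Step 2: The number of values is n = 9.
Step 3: Since n is odd, the median is the middle value at position 5: 32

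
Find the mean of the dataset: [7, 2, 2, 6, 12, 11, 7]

6.7143

Step 1: Sum all values: 7 + 2 + 2 + 6 + 12 + 11 + 7 = 47
Step 2: Count the number of values: n = 7
Step 3: Mean = sum / n = 47 / 7 = 6.7143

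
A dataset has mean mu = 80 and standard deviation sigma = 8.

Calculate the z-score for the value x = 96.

2

Step 1: Recall the z-score formula: z = (x - mu) / sigma
Step 2: Substitute values: z = (96 - 80) / 8
Step 3: z = 16 / 8 = 2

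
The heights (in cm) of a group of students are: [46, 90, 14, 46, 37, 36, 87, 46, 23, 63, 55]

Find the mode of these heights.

46

Step 1: Count the frequency of each value:
  14: appears 1 time(s)
  23: appears 1 time(s)
  36: appears 1 time(s)
  37: appears 1 time(s)
  46: appears 3 time(s)
  55: appears 1 time(s)
  63: appears 1 time(s)
  87: appears 1 time(s)
  90: appears 1 time(s)
Step 2: The value 46 appears most frequently (3 times).
Step 3: Mode = 46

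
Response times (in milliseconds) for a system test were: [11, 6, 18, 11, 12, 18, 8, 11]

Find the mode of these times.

11

Step 1: Count the frequency of each value:
  6: appears 1 time(s)
  8: appears 1 time(s)
  11: appears 3 time(s)
  12: appears 1 time(s)
  18: appears 2 time(s)
Step 2: The value 11 appears most frequently (3 times).
Step 3: Mode = 11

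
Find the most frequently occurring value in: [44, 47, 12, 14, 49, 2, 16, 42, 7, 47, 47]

47

Step 1: Count the frequency of each value:
  2: appears 1 time(s)
  7: appears 1 time(s)
  12: appears 1 time(s)
  14: appears 1 time(s)
  16: appears 1 time(s)
  42: appears 1 time(s)
  44: appears 1 time(s)
  47: appears 3 time(s)
  49: appears 1 time(s)
Step 2: The value 47 appears most frequently (3 times).
Step 3: Mode = 47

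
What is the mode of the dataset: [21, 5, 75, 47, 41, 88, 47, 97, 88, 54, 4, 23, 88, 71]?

88

Step 1: Count the frequency of each value:
  4: appears 1 time(s)
  5: appears 1 time(s)
  21: appears 1 time(s)
  23: appears 1 time(s)
  41: appears 1 time(s)
  47: appears 2 time(s)
  54: appears 1 time(s)
  71: appears 1 time(s)
  75: appears 1 time(s)
  88: appears 3 time(s)
  97: appears 1 time(s)
Step 2: The value 88 appears most frequently (3 times).
Step 3: Mode = 88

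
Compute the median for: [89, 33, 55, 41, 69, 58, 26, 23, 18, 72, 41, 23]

41

Step 1: Sort the data in ascending order: [18, 23, 23, 26, 33, 41, 41, 55, 58, 69, 72, 89]
Step 2: The number of values is n = 12.
Step 3: Since n is even, the median is the average of positions 6 and 7:
  Median = (41 + 41) / 2 = 41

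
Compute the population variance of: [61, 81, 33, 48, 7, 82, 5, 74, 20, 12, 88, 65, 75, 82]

888.0867

Step 1: Compute the mean: (61 + 81 + 33 + 48 + 7 + 82 + 5 + 74 + 20 + 12 + 88 + 65 + 75 + 82) / 14 = 52.3571
Step 2: Compute squared deviations from the mean:
  (61 - 52.3571)^2 = 74.699
  (81 - 52.3571)^2 = 820.4133
  (33 - 52.3571)^2 = 374.699
  (48 - 52.3571)^2 = 18.9847
  (7 - 52.3571)^2 = 2057.2704
  (82 - 52.3571)^2 = 878.699
  (5 - 52.3571)^2 = 2242.699
  (74 - 52.3571)^2 = 468.4133
  (20 - 52.3571)^2 = 1046.9847
  (12 - 52.3571)^2 = 1628.699
  (88 - 52.3571)^2 = 1270.4133
  (65 - 52.3571)^2 = 159.8418
  (75 - 52.3571)^2 = 512.699
  (82 - 52.3571)^2 = 878.699
Step 3: Sum of squared deviations = 12433.2143
Step 4: Population variance = 12433.2143 / 14 = 888.0867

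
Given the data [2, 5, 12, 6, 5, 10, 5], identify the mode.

5

Step 1: Count the frequency of each value:
  2: appears 1 time(s)
  5: appears 3 time(s)
  6: appears 1 time(s)
  10: appears 1 time(s)
  12: appears 1 time(s)
Step 2: The value 5 appears most frequently (3 times).
Step 3: Mode = 5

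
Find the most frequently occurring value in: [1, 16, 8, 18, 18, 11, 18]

18

Step 1: Count the frequency of each value:
  1: appears 1 time(s)
  8: appears 1 time(s)
  11: appears 1 time(s)
  16: appears 1 time(s)
  18: appears 3 time(s)
Step 2: The value 18 appears most frequently (3 times).
Step 3: Mode = 18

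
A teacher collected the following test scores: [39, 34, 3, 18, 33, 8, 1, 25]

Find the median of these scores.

21.5

Step 1: Sort the data in ascending order: [1, 3, 8, 18, 25, 33, 34, 39]
Step 2: The number of values is n = 8.
Step 3: Since n is even, the median is the average of positions 4 and 5:
  Median = (18 + 25) / 2 = 21.5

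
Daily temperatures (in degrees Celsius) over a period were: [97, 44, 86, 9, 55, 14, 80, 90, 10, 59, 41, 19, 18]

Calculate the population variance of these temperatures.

979.2071

Step 1: Compute the mean: (97 + 44 + 86 + 9 + 55 + 14 + 80 + 90 + 10 + 59 + 41 + 19 + 18) / 13 = 47.8462
Step 2: Compute squared deviations from the mean:
  (97 - 47.8462)^2 = 2416.1006
  (44 - 47.8462)^2 = 14.7929
  (86 - 47.8462)^2 = 1455.716
  (9 - 47.8462)^2 = 1509.0237
  (55 - 47.8462)^2 = 51.1775
  (14 - 47.8462)^2 = 1145.5621
  (80 - 47.8462)^2 = 1033.8698
  (90 - 47.8462)^2 = 1776.9467
  (10 - 47.8462)^2 = 1432.3314
  (59 - 47.8462)^2 = 124.4083
  (41 - 47.8462)^2 = 46.8698
  (19 - 47.8462)^2 = 832.1006
  (18 - 47.8462)^2 = 890.7929
Step 3: Sum of squared deviations = 12729.6923
Step 4: Population variance = 12729.6923 / 13 = 979.2071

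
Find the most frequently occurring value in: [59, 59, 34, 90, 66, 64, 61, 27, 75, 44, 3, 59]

59

Step 1: Count the frequency of each value:
  3: appears 1 time(s)
  27: appears 1 time(s)
  34: appears 1 time(s)
  44: appears 1 time(s)
  59: appears 3 time(s)
  61: appears 1 time(s)
  64: appears 1 time(s)
  66: appears 1 time(s)
  75: appears 1 time(s)
  90: appears 1 time(s)
Step 2: The value 59 appears most frequently (3 times).
Step 3: Mode = 59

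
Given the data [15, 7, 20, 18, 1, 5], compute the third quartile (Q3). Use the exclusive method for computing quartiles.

18.5

Step 1: Sort the data: [1, 5, 7, 15, 18, 20]
Step 2: n = 6
Step 3: Using the exclusive quartile method:
  Q1 = 4
  Q2 (median) = 11
  Q3 = 18.5
  IQR = Q3 - Q1 = 18.5 - 4 = 14.5
Step 4: Q3 = 18.5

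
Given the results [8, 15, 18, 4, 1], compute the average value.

9.2

Step 1: Sum all values: 8 + 15 + 18 + 4 + 1 = 46
Step 2: Count the number of values: n = 5
Step 3: Mean = sum / n = 46 / 5 = 9.2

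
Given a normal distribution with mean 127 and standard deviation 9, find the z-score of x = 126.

-0.1111

Step 1: Recall the z-score formula: z = (x - mu) / sigma
Step 2: Substitute values: z = (126 - 127) / 9
Step 3: z = -1 / 9 = -0.1111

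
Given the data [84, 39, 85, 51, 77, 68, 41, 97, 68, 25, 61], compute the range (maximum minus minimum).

72

Step 1: Identify the maximum value: max = 97
Step 2: Identify the minimum value: min = 25
Step 3: Range = max - min = 97 - 25 = 72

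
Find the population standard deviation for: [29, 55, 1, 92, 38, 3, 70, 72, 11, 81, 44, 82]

30.781

Step 1: Compute the mean: 48.1667
Step 2: Sum of squared deviations from the mean: 11369.6667
Step 3: Population variance = 11369.6667 / 12 = 947.4722
Step 4: Standard deviation = sqrt(947.4722) = 30.781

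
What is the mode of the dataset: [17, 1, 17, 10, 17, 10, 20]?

17

Step 1: Count the frequency of each value:
  1: appears 1 time(s)
  10: appears 2 time(s)
  17: appears 3 time(s)
  20: appears 1 time(s)
Step 2: The value 17 appears most frequently (3 times).
Step 3: Mode = 17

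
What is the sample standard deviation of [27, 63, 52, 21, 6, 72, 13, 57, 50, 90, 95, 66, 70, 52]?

27.1512

Step 1: Compute the mean: 52.4286
Step 2: Sum of squared deviations from the mean: 9583.4286
Step 3: Sample variance = 9583.4286 / 13 = 737.1868
Step 4: Standard deviation = sqrt(737.1868) = 27.1512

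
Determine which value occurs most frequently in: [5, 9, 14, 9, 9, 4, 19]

9

Step 1: Count the frequency of each value:
  4: appears 1 time(s)
  5: appears 1 time(s)
  9: appears 3 time(s)
  14: appears 1 time(s)
  19: appears 1 time(s)
Step 2: The value 9 appears most frequently (3 times).
Step 3: Mode = 9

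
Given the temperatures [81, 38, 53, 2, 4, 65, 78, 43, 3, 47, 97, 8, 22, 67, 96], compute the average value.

46.9333

Step 1: Sum all values: 81 + 38 + 53 + 2 + 4 + 65 + 78 + 43 + 3 + 47 + 97 + 8 + 22 + 67 + 96 = 704
Step 2: Count the number of values: n = 15
Step 3: Mean = sum / n = 704 / 15 = 46.9333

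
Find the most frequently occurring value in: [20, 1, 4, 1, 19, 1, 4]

1

Step 1: Count the frequency of each value:
  1: appears 3 time(s)
  4: appears 2 time(s)
  19: appears 1 time(s)
  20: appears 1 time(s)
Step 2: The value 1 appears most frequently (3 times).
Step 3: Mode = 1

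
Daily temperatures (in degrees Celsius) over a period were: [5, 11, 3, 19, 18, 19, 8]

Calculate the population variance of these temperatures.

40.1224

Step 1: Compute the mean: (5 + 11 + 3 + 19 + 18 + 19 + 8) / 7 = 11.8571
Step 2: Compute squared deviations from the mean:
  (5 - 11.8571)^2 = 47.0204
  (11 - 11.8571)^2 = 0.7347
  (3 - 11.8571)^2 = 78.449
  (19 - 11.8571)^2 = 51.0204
  (18 - 11.8571)^2 = 37.7347
  (19 - 11.8571)^2 = 51.0204
  (8 - 11.8571)^2 = 14.8776
Step 3: Sum of squared deviations = 280.8571
Step 4: Population variance = 280.8571 / 7 = 40.1224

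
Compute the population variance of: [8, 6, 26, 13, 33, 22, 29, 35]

110.75

Step 1: Compute the mean: (8 + 6 + 26 + 13 + 33 + 22 + 29 + 35) / 8 = 21.5
Step 2: Compute squared deviations from the mean:
  (8 - 21.5)^2 = 182.25
  (6 - 21.5)^2 = 240.25
  (26 - 21.5)^2 = 20.25
  (13 - 21.5)^2 = 72.25
  (33 - 21.5)^2 = 132.25
  (22 - 21.5)^2 = 0.25
  (29 - 21.5)^2 = 56.25
  (35 - 21.5)^2 = 182.25
Step 3: Sum of squared deviations = 886
Step 4: Population variance = 886 / 8 = 110.75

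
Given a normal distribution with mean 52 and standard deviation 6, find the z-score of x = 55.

0.5

Step 1: Recall the z-score formula: z = (x - mu) / sigma
Step 2: Substitute values: z = (55 - 52) / 6
Step 3: z = 3 / 6 = 0.5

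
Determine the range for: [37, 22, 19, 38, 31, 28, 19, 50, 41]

31

Step 1: Identify the maximum value: max = 50
Step 2: Identify the minimum value: min = 19
Step 3: Range = max - min = 50 - 19 = 31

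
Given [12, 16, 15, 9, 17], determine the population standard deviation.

2.9257

Step 1: Compute the mean: 13.8
Step 2: Sum of squared deviations from the mean: 42.8
Step 3: Population variance = 42.8 / 5 = 8.56
Step 4: Standard deviation = sqrt(8.56) = 2.9257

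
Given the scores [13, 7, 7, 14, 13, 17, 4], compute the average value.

10.7143

Step 1: Sum all values: 13 + 7 + 7 + 14 + 13 + 17 + 4 = 75
Step 2: Count the number of values: n = 7
Step 3: Mean = sum / n = 75 / 7 = 10.7143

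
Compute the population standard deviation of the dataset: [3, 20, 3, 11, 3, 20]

7.6158

Step 1: Compute the mean: 10
Step 2: Sum of squared deviations from the mean: 348
Step 3: Population variance = 348 / 6 = 58
Step 4: Standard deviation = sqrt(58) = 7.6158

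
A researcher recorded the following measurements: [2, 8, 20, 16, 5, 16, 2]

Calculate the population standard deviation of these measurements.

6.8542

Step 1: Compute the mean: 9.8571
Step 2: Sum of squared deviations from the mean: 328.8571
Step 3: Population variance = 328.8571 / 7 = 46.9796
Step 4: Standard deviation = sqrt(46.9796) = 6.8542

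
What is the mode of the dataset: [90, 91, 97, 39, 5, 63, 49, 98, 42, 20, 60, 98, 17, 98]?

98

Step 1: Count the frequency of each value:
  5: appears 1 time(s)
  17: appears 1 time(s)
  20: appears 1 time(s)
  39: appears 1 time(s)
  42: appears 1 time(s)
  49: appears 1 time(s)
  60: appears 1 time(s)
  63: appears 1 time(s)
  90: appears 1 time(s)
  91: appears 1 time(s)
  97: appears 1 time(s)
  98: appears 3 time(s)
Step 2: The value 98 appears most frequently (3 times).
Step 3: Mode = 98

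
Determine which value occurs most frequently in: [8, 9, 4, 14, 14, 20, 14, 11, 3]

14

Step 1: Count the frequency of each value:
  3: appears 1 time(s)
  4: appears 1 time(s)
  8: appears 1 time(s)
  9: appears 1 time(s)
  11: appears 1 time(s)
  14: appears 3 time(s)
  20: appears 1 time(s)
Step 2: The value 14 appears most frequently (3 times).
Step 3: Mode = 14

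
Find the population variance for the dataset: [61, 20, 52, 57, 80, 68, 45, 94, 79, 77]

406.01

Step 1: Compute the mean: (61 + 20 + 52 + 57 + 80 + 68 + 45 + 94 + 79 + 77) / 10 = 63.3
Step 2: Compute squared deviations from the mean:
  (61 - 63.3)^2 = 5.29
  (20 - 63.3)^2 = 1874.89
  (52 - 63.3)^2 = 127.69
  (57 - 63.3)^2 = 39.69
  (80 - 63.3)^2 = 278.89
  (68 - 63.3)^2 = 22.09
  (45 - 63.3)^2 = 334.89
  (94 - 63.3)^2 = 942.49
  (79 - 63.3)^2 = 246.49
  (77 - 63.3)^2 = 187.69
Step 3: Sum of squared deviations = 4060.1
Step 4: Population variance = 4060.1 / 10 = 406.01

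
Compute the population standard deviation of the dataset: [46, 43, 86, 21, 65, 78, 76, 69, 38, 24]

22.0372

Step 1: Compute the mean: 54.6
Step 2: Sum of squared deviations from the mean: 4856.4
Step 3: Population variance = 4856.4 / 10 = 485.64
Step 4: Standard deviation = sqrt(485.64) = 22.0372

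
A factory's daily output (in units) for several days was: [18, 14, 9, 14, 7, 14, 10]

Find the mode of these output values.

14

Step 1: Count the frequency of each value:
  7: appears 1 time(s)
  9: appears 1 time(s)
  10: appears 1 time(s)
  14: appears 3 time(s)
  18: appears 1 time(s)
Step 2: The value 14 appears most frequently (3 times).
Step 3: Mode = 14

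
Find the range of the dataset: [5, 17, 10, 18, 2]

16

Step 1: Identify the maximum value: max = 18
Step 2: Identify the minimum value: min = 2
Step 3: Range = max - min = 18 - 2 = 16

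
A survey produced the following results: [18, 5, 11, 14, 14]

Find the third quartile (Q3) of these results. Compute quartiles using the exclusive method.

16

Step 1: Sort the data: [5, 11, 14, 14, 18]
Step 2: n = 5
Step 3: Using the exclusive quartile method:
  Q1 = 8
  Q2 (median) = 14
  Q3 = 16
  IQR = Q3 - Q1 = 16 - 8 = 8
Step 4: Q3 = 16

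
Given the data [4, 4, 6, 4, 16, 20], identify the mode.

4

Step 1: Count the frequency of each value:
  4: appears 3 time(s)
  6: appears 1 time(s)
  16: appears 1 time(s)
  20: appears 1 time(s)
Step 2: The value 4 appears most frequently (3 times).
Step 3: Mode = 4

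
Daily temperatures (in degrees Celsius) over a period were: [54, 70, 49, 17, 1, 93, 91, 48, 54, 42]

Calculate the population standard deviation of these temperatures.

27.3585

Step 1: Compute the mean: 51.9
Step 2: Sum of squared deviations from the mean: 7484.9
Step 3: Population variance = 7484.9 / 10 = 748.49
Step 4: Standard deviation = sqrt(748.49) = 27.3585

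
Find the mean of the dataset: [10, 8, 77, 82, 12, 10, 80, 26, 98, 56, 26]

44.0909

Step 1: Sum all values: 10 + 8 + 77 + 82 + 12 + 10 + 80 + 26 + 98 + 56 + 26 = 485
Step 2: Count the number of values: n = 11
Step 3: Mean = sum / n = 485 / 11 = 44.0909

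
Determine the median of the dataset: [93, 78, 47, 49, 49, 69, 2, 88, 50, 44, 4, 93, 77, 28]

49.5

Step 1: Sort the data in ascending order: [2, 4, 28, 44, 47, 49, 49, 50, 69, 77, 78, 88, 93, 93]
Step 2: The number of values is n = 14.
Step 3: Since n is even, the median is the average of positions 7 and 8:
  Median = (49 + 50) / 2 = 49.5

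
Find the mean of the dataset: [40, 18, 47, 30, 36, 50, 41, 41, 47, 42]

39.2

Step 1: Sum all values: 40 + 18 + 47 + 30 + 36 + 50 + 41 + 41 + 47 + 42 = 392
Step 2: Count the number of values: n = 10
Step 3: Mean = sum / n = 392 / 10 = 39.2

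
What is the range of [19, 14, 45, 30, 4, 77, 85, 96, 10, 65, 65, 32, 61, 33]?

92

Step 1: Identify the maximum value: max = 96
Step 2: Identify the minimum value: min = 4
Step 3: Range = max - min = 96 - 4 = 92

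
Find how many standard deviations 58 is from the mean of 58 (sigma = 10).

0

Step 1: Recall the z-score formula: z = (x - mu) / sigma
Step 2: Substitute values: z = (58 - 58) / 10
Step 3: z = 0 / 10 = 0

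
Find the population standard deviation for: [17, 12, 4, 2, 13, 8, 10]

4.8361

Step 1: Compute the mean: 9.4286
Step 2: Sum of squared deviations from the mean: 163.7143
Step 3: Population variance = 163.7143 / 7 = 23.3878
Step 4: Standard deviation = sqrt(23.3878) = 4.8361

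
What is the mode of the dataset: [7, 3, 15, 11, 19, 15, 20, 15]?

15

Step 1: Count the frequency of each value:
  3: appears 1 time(s)
  7: appears 1 time(s)
  11: appears 1 time(s)
  15: appears 3 time(s)
  19: appears 1 time(s)
  20: appears 1 time(s)
Step 2: The value 15 appears most frequently (3 times).
Step 3: Mode = 15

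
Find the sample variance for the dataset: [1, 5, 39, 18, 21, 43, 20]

245.6667

Step 1: Compute the mean: (1 + 5 + 39 + 18 + 21 + 43 + 20) / 7 = 21
Step 2: Compute squared deviations from the mean:
  (1 - 21)^2 = 400
  (5 - 21)^2 = 256
  (39 - 21)^2 = 324
  (18 - 21)^2 = 9
  (21 - 21)^2 = 0
  (43 - 21)^2 = 484
  (20 - 21)^2 = 1
Step 3: Sum of squared deviations = 1474
Step 4: Sample variance = 1474 / 6 = 245.6667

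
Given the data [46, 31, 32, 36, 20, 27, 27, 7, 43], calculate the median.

31

Step 1: Sort the data in ascending order: [7, 20, 27, 27, 31, 32, 36, 43, 46]
Step 2: The number of values is n = 9.
Step 3: Since n is odd, the median is the middle value at position 5: 31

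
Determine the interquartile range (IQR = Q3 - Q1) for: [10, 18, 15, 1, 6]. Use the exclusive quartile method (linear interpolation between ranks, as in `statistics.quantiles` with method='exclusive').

13

Step 1: Sort the data: [1, 6, 10, 15, 18]
Step 2: n = 5
Step 3: Using the exclusive quartile method:
  Q1 = 3.5
  Q2 (median) = 10
  Q3 = 16.5
  IQR = Q3 - Q1 = 16.5 - 3.5 = 13
Step 4: IQR = 13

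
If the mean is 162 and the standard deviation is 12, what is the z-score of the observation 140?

-1.8333

Step 1: Recall the z-score formula: z = (x - mu) / sigma
Step 2: Substitute values: z = (140 - 162) / 12
Step 3: z = -22 / 12 = -1.8333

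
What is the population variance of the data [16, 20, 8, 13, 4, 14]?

27.25

Step 1: Compute the mean: (16 + 20 + 8 + 13 + 4 + 14) / 6 = 12.5
Step 2: Compute squared deviations from the mean:
  (16 - 12.5)^2 = 12.25
  (20 - 12.5)^2 = 56.25
  (8 - 12.5)^2 = 20.25
  (13 - 12.5)^2 = 0.25
  (4 - 12.5)^2 = 72.25
  (14 - 12.5)^2 = 2.25
Step 3: Sum of squared deviations = 163.5
Step 4: Population variance = 163.5 / 6 = 27.25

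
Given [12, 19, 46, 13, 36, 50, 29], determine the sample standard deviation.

15.4025

Step 1: Compute the mean: 29.2857
Step 2: Sum of squared deviations from the mean: 1423.4286
Step 3: Sample variance = 1423.4286 / 6 = 237.2381
Step 4: Standard deviation = sqrt(237.2381) = 15.4025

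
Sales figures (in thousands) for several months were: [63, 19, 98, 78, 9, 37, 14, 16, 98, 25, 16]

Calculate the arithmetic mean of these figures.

43

Step 1: Sum all values: 63 + 19 + 98 + 78 + 9 + 37 + 14 + 16 + 98 + 25 + 16 = 473
Step 2: Count the number of values: n = 11
Step 3: Mean = sum / n = 473 / 11 = 43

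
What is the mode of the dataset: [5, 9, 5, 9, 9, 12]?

9

Step 1: Count the frequency of each value:
  5: appears 2 time(s)
  9: appears 3 time(s)
  12: appears 1 time(s)
Step 2: The value 9 appears most frequently (3 times).
Step 3: Mode = 9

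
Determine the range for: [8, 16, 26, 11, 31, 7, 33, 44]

37

Step 1: Identify the maximum value: max = 44
Step 2: Identify the minimum value: min = 7
Step 3: Range = max - min = 44 - 7 = 37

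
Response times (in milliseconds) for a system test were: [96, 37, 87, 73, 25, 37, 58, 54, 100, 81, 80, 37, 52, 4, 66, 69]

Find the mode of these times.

37

Step 1: Count the frequency of each value:
  4: appears 1 time(s)
  25: appears 1 time(s)
  37: appears 3 time(s)
  52: appears 1 time(s)
  54: appears 1 time(s)
  58: appears 1 time(s)
  66: appears 1 time(s)
  69: appears 1 time(s)
  73: appears 1 time(s)
  80: appears 1 time(s)
  81: appears 1 time(s)
  87: appears 1 time(s)
  96: appears 1 time(s)
  100: appears 1 time(s)
Step 2: The value 37 appears most frequently (3 times).
Step 3: Mode = 37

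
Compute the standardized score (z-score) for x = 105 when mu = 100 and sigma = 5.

1

Step 1: Recall the z-score formula: z = (x - mu) / sigma
Step 2: Substitute values: z = (105 - 100) / 5
Step 3: z = 5 / 5 = 1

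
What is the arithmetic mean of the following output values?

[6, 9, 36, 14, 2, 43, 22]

18.8571

Step 1: Sum all values: 6 + 9 + 36 + 14 + 2 + 43 + 22 = 132
Step 2: Count the number of values: n = 7
Step 3: Mean = sum / n = 132 / 7 = 18.8571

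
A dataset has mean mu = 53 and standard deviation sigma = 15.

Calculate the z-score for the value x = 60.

0.4667

Step 1: Recall the z-score formula: z = (x - mu) / sigma
Step 2: Substitute values: z = (60 - 53) / 15
Step 3: z = 7 / 15 = 0.4667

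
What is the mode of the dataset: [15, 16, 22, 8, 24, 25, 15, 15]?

15

Step 1: Count the frequency of each value:
  8: appears 1 time(s)
  15: appears 3 time(s)
  16: appears 1 time(s)
  22: appears 1 time(s)
  24: appears 1 time(s)
  25: appears 1 time(s)
Step 2: The value 15 appears most frequently (3 times).
Step 3: Mode = 15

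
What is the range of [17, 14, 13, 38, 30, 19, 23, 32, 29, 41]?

28

Step 1: Identify the maximum value: max = 41
Step 2: Identify the minimum value: min = 13
Step 3: Range = max - min = 41 - 13 = 28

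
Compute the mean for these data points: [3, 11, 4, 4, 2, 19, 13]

8

Step 1: Sum all values: 3 + 11 + 4 + 4 + 2 + 19 + 13 = 56
Step 2: Count the number of values: n = 7
Step 3: Mean = sum / n = 56 / 7 = 8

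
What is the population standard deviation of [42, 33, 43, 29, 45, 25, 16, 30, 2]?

13.1243

Step 1: Compute the mean: 29.4444
Step 2: Sum of squared deviations from the mean: 1550.2222
Step 3: Population variance = 1550.2222 / 9 = 172.2469
Step 4: Standard deviation = sqrt(172.2469) = 13.1243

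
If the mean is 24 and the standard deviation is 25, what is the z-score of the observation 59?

1.4

Step 1: Recall the z-score formula: z = (x - mu) / sigma
Step 2: Substitute values: z = (59 - 24) / 25
Step 3: z = 35 / 25 = 1.4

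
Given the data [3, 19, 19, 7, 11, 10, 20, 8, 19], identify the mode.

19

Step 1: Count the frequency of each value:
  3: appears 1 time(s)
  7: appears 1 time(s)
  8: appears 1 time(s)
  10: appears 1 time(s)
  11: appears 1 time(s)
  19: appears 3 time(s)
  20: appears 1 time(s)
Step 2: The value 19 appears most frequently (3 times).
Step 3: Mode = 19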